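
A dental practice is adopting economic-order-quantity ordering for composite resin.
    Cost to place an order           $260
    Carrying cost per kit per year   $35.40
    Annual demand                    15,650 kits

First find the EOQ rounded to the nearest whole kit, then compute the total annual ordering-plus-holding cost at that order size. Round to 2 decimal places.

2DS/H = 2·15,650·260/35.4 = 229,887.01
EOQ = √229,887.01 ≈ 479.47 → Q = 479 kits
Ordering: D/Q × S = 15,650/479 × $260 = $8,494.78
Holding:  Q/2 × H = 479/2 × $35.4 = $8,478.30
Total = $8,494.78 + $8,478.30 = $16,973.08

$16,973.08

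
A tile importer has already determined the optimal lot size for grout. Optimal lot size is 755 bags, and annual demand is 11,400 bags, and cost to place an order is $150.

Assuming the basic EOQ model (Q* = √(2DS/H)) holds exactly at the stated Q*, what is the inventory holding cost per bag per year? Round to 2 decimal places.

Since Q* = (2DS/H)^½, squaring gives Q*²·H = 2DS.
H = 2DS / Q² = 2 × 11,400 × 150 / 755² = 5.9997

$6.00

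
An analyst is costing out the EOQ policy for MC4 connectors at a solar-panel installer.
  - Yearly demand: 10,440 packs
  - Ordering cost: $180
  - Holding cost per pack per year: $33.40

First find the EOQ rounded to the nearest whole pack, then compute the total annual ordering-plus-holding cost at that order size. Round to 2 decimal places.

$11,204.05

2DS/H = 2·10,440·180/33.4 = 112,526.95
EOQ = √112,526.95 ≈ 335.45 → Q = 335 packs
Annual ordering cost = (D/Q)·S = (10,440/335) × 180 = $5,609.55
Annual holding cost  = (Q/2)·H = (335/2) × 33.4 = $5,594.50
Total = $5,609.55 + $5,594.50 = $11,204.05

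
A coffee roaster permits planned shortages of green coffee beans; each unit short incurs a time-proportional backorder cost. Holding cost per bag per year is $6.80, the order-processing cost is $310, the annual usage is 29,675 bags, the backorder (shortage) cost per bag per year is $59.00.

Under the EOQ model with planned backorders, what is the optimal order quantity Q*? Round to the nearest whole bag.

Q* = √(2DS/H) · √((H + b)/b)
   = √(2 × 29,675 × 310 / 6.8) · √((6.8 + 59) / 59)
   = 1,644.890 × 1.0561 ≈ 1,737.10

1,737 bags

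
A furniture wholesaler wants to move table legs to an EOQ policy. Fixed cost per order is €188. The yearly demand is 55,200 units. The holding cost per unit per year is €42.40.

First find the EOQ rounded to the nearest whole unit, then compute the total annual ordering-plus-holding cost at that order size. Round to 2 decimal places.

€29,665.14

Q* = √(2·D·S / H) = √(2·55,200·188 / 42.4) = √489,509.4 ≈ 699.65 → Q = 700 units
Ordering: D/Q × S = 55,200/700 × €188 = €14,825.14
Holding:  Q/2 × H = 700/2 × €42.4 = €14,840.00
Total = €14,825.14 + €14,840.00 = €29,665.14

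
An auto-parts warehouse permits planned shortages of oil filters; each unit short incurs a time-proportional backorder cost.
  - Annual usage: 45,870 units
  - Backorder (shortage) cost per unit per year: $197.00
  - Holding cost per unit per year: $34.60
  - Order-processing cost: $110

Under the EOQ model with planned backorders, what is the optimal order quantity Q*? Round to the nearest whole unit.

586 units

Basic EOQ = √(2·45,870·110/34.6) = 540.055
Backorder adjustment √((H+b)/b) = √((34.6+197)/197) = 1.0843
Q* = 540.055 × 1.0843 ≈ 585.56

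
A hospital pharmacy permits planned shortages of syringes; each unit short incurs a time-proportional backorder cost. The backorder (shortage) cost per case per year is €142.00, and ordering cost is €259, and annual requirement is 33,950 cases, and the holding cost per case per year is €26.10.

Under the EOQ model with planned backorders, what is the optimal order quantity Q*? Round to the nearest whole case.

893 cases

Basic EOQ = √(2·33,950·259/26.1) = 820.851
Backorder adjustment √((H+b)/b) = √((26.1+142)/142) = 1.0880
Q* = 820.851 × 1.0880 ≈ 893.11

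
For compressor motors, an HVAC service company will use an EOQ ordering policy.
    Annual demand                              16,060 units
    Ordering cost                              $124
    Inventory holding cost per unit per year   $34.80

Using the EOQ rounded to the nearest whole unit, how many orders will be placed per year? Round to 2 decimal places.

47.51 orders per year

Q* = √(2·D·S / H) = √(2·16,060·124 / 34.8) = √114,450.6 ≈ 338.31 → Q = 338
N = D/Q = 16,060/338 ≈ 47.515 orders/yr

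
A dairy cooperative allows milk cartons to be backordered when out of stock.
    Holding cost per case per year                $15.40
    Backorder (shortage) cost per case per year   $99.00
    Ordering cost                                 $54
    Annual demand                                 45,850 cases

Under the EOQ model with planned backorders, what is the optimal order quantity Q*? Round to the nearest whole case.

Basic EOQ = √(2·45,850·54/15.4) = 567.050
Backorder adjustment √((H+b)/b) = √((15.4+99)/99) = 1.0750
Q* = 567.050 × 1.0750 ≈ 609.56

610 cases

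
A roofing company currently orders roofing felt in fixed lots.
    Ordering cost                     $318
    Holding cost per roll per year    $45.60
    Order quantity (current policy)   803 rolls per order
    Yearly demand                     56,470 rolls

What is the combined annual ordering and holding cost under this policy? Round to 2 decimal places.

$40,671.36

Annual ordering cost = (D/Q)·S = (56,470/803) × 318 = $22,362.96
Annual holding cost  = (Q/2)·H = (803/2) × 45.6 = $18,308.40
Total = $22,362.96 + $18,308.40 = $40,671.36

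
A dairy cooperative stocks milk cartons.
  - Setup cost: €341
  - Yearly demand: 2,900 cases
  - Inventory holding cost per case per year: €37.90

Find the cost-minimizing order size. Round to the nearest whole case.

Q* = √(2·D·S / H) = √(2·2,900·341 / 37.9) = √52,184.7 ≈ 228.44

228 cases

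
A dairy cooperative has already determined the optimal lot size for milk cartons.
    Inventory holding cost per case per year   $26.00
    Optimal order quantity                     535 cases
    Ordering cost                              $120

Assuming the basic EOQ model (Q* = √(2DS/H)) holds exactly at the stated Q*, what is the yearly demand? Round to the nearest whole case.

EOQ relation: Q² = 2DS/H, so rearrange for the unknown.
D = Q²H / (2S) = 535² × 26 / (2 × 120) = 31,007.71

31,008 cases per year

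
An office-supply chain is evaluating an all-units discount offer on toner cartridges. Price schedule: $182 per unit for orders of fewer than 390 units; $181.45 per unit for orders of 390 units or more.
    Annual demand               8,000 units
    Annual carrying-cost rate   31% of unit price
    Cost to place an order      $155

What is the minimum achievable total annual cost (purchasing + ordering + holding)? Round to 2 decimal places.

$1,465,748.14

H₁ = 31%×$182 = $56.4200;  H₂ = 31%×$181.45 = $56.2495
EOQ₁ = √(2×8,000×155/56.4200) = 209.66  (< 390, feasible at tier 1)
EOQ₂ = √(2×8,000×155/56.2495) = 209.97  (< 390 → use Q = 390 at tier-2 price)
TC(tier 1 (EOQ₁), Q≈209.7) = $1,467,828.85
TC(tier 2, Q≈390.0) = $1,465,748.14
Minimum at tier 2: $1,465,748.14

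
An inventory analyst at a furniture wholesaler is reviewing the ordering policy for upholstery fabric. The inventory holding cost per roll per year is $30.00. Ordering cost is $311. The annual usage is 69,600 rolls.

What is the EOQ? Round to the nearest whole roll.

1,201 rolls

2DS/H = 2·69,600·311/30 = 1,443,040.00
EOQ = √1,443,040.00 ≈ 1,201.27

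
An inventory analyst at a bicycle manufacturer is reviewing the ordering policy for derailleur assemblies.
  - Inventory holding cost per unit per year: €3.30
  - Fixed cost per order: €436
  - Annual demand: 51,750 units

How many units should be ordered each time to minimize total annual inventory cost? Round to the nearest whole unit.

Q* = √(2·D·S / H) = √(2·51,750·436 / 3.3) = √13,674,545.5 ≈ 3,697.91

3,698 units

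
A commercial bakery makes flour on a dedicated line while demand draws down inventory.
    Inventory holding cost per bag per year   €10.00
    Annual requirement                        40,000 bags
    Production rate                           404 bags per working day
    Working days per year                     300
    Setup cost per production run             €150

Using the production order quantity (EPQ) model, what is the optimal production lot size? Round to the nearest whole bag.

Daily demand d = 40,000/300 = 133.333; p = 404; 1 − d/p = 0.66997
EPQ = √(2DS / (H(1 − d/p)))
    = √(2 × 40,000 × 150 / (10 × 0.66997)) ≈ 1,338.33

1,338 bags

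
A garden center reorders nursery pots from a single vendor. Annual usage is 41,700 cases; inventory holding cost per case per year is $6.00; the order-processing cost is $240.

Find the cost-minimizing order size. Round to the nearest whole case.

Optimal lot size Q* = (2 × 41,700 × $240 / $6)^½ ≈ 1,826.47

1,826 cases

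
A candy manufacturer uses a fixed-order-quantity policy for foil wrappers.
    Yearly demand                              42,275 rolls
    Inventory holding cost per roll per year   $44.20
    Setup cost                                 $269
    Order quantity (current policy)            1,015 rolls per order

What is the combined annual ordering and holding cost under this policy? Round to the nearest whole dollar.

$33,635

Orders/yr = 42,275/1,015 = 41.650; ordering cost = 41.650 × $269 = $11,203.92
Average inventory = 1,015/2 = 507.5; holding cost = 507.5 × $44.2 = $22,431.50
Total = $11,203.92 + $22,431.50 = $33,635.42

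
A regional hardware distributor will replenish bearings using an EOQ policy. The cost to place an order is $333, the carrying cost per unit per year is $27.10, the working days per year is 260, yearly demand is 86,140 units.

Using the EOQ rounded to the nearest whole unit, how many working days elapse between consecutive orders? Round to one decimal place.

Optimal lot size Q* = (2 × 86,140 × $333 / $27.1)^½ ≈ 1,454.97 → Q = 1,455 units
Cycle time = (working days × Q)/D = (260 × 1,455) / 86,140 = 4.392 days

4.4 days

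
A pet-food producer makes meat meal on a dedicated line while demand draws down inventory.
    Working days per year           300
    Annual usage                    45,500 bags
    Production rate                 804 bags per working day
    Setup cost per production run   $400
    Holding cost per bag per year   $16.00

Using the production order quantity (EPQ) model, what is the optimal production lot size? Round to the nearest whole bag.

d = 45,500/300 = 151.6667 bags/day;  effective holding cost H(1 − d/p) = 16·(1 − 151.6667/804) = 12.98176
Q* = √(2DS / H_eff) = √(2·45,500·400 / 12.98176) ≈ 1,674.50

1,674 bags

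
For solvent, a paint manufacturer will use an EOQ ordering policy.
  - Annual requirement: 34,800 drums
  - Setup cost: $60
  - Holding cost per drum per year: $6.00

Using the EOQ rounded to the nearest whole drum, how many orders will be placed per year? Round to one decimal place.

41.7 orders per year

2DS/H = 2·34,800·60/6 = 696,000.00
EOQ = √696,000.00 ≈ 834.27 → Q = 834
Orders per year = D/Q = 34,800 / 834 = 41.727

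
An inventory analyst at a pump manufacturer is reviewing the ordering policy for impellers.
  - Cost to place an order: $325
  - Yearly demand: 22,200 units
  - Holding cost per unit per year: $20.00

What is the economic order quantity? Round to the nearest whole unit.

849 units

2DS/H = 2·22,200·325/20 = 721,500.00
EOQ = √721,500.00 ≈ 849.41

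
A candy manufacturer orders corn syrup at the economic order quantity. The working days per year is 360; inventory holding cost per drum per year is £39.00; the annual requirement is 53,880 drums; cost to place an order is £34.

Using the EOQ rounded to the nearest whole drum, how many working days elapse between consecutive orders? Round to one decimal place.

EOQ = √(2DS/H) = √(2 × 53,880 × 34 / 39)
    = √(93,944.62) ≈ 306.50 → Q = 307 drums
Days between orders = 360 / (D/Q) = 360 / 175.505 ≈ 2.051

2.1 days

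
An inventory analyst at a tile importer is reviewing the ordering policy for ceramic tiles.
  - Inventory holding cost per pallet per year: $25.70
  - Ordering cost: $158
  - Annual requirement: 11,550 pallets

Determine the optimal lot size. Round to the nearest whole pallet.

377 pallets

Q* = √(2·D·S / H) = √(2·11,550·158 / 25.7) = √142,015.6 ≈ 376.85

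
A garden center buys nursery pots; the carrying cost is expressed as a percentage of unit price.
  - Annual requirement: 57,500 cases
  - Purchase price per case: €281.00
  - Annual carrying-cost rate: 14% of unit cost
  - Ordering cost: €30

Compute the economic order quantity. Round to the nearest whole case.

Carrying cost H = €281 × 14% = €39.3400/case/yr
EOQ = √(2DS/H) = √(2 × 57,500 × 30 / 39.34)
    = √(87,697.00) ≈ 296.14

296 cases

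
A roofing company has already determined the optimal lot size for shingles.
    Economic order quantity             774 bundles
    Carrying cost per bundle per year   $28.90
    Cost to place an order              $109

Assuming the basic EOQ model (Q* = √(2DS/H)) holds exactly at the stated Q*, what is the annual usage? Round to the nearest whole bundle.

Since Q* = (2DS/H)^½, squaring gives Q*²·H = 2DS.
D = Q²H / (2S) = 774² × 28.9 / (2 × 109) = 79,418.79

79,419 bundles per year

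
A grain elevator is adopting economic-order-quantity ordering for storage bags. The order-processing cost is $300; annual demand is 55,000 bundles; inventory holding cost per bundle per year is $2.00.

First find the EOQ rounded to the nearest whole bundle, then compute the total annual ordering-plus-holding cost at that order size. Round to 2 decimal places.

EOQ = √(2DS/H) = √(2 × 55,000 × 300 / 2)
    = √(16,500,000.00) ≈ 4,062.02 → Q = 4,062 bundles
Annual ordering cost = (D/Q)·S = (55,000/4,062) × 300 = $4,062.04
Annual holding cost  = (Q/2)·H = (4,062/2) × 2 = $4,062.00
Total = $4,062.04 + $4,062.00 = $8,124.04

$8,124.04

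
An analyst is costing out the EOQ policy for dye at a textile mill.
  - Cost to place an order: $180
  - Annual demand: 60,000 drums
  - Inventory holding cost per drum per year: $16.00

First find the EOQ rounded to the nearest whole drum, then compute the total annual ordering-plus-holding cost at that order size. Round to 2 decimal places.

$18,590.32

Optimal lot size Q* = (2 × 60,000 × $180 / $16)^½ ≈ 1,161.90 → Q = 1,162 drums
Ordering: D/Q × S = 60,000/1,162 × $180 = $9,294.32
Holding:  Q/2 × H = 1,162/2 × $16 = $9,296.00
Total = $9,294.32 + $9,296.00 = $18,590.32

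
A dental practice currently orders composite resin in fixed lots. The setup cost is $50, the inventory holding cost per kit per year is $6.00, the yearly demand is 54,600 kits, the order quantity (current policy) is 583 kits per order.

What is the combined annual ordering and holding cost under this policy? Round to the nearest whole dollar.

$6,432

Ordering: D/Q × S = 54,600/583 × $50 = $4,682.68
Holding:  Q/2 × H = 583/2 × $6 = $1,749.00
Total = $4,682.68 + $1,749.00 = $6,431.68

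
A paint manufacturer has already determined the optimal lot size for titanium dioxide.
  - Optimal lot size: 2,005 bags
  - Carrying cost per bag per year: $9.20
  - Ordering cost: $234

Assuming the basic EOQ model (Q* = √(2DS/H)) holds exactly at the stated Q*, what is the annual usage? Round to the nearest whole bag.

79,026 bags per year

Since Q* = (2DS/H)^½, squaring gives Q*²·H = 2DS.
D = Q²H / (2S) = 2,005² × 9.2 / (2 × 234) = 79,026.13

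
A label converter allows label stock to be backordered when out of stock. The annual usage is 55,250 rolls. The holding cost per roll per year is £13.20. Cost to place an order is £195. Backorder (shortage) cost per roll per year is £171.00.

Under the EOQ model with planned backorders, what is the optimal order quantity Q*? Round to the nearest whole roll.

Basic EOQ = √(2·55,250·195/13.2) = 1,277.649
Backorder adjustment √((H+b)/b) = √((13.2+171)/171) = 1.0379
Q* = 1,277.649 × 1.0379 ≈ 1,326.04

1,326 rolls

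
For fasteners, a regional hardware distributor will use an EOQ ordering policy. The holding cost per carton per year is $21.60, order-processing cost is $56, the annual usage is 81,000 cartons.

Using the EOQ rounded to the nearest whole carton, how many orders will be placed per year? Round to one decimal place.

Q* = √(2·D·S / H) = √(2·81,000·56 / 21.6) = √420,000.0 ≈ 648.07 → Q = 648
Orders per year = D/Q = 81,000 / 648 = 125.000

125.0 orders per year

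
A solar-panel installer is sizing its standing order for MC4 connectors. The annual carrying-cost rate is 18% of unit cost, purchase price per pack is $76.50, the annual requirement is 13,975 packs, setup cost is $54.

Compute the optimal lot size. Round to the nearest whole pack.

Holding cost per pack per year: H = 18% × $76.5 = $13.7700
Q* = √(2·D·S / H) = √(2·13,975·54 / 13.77) = √109,607.8 ≈ 331.07

331 packs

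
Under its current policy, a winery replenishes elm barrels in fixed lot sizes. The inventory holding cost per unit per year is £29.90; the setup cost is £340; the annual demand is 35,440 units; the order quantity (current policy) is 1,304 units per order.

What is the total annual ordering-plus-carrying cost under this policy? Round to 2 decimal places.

£28,735.29

Ordering: D/Q × S = 35,440/1,304 × £340 = £9,240.49
Holding:  Q/2 × H = 1,304/2 × £29.9 = £19,494.80
Total = £9,240.49 + £19,494.80 = £28,735.29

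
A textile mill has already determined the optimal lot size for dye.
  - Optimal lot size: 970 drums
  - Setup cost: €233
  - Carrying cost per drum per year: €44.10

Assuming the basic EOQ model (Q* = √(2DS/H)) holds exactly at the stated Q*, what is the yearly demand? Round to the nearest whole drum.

89,042 drums per year

EOQ relation: Q² = 2DS/H, so rearrange for the unknown.
D = Q²H / (2S) = 970² × 44.1 / (2 × 233) = 89,042.25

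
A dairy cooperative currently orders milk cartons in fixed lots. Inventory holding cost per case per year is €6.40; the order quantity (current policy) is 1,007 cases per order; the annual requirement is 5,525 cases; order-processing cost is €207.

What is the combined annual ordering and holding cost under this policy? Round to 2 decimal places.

€4,358.12

Ordering: D/Q × S = 5,525/1,007 × €207 = €1,135.72
Holding:  Q/2 × H = 1,007/2 × €6.4 = €3,222.40
Total = €1,135.72 + €3,222.40 = €4,358.12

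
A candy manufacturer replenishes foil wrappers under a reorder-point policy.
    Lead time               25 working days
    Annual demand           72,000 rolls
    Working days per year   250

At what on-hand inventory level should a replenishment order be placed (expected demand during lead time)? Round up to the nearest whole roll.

7,200 rolls

Daily demand d = 72,000 / 250 = 288.000 rolls/day
Demand during lead time = 288.000 × 25 = 7,200.00
Reorder point = 7,200.00 → round up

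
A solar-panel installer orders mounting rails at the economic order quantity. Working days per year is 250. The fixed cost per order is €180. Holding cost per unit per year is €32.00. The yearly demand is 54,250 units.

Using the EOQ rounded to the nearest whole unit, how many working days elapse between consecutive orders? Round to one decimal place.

3.6 days

Q* = √(2·D·S / H) = √(2·54,250·180 / 32) = √610,312.5 ≈ 781.22 → Q = 781 units
T = Q/D × 250 days = 781/54,250 × 250 = 3.599 days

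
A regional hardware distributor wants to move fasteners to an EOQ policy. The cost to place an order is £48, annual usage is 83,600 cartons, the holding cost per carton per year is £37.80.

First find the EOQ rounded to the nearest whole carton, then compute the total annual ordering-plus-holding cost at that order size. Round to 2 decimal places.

2DS/H = 2·83,600·48/37.8 = 212,317.46
EOQ = √212,317.46 ≈ 460.78 → Q = 461 cartons
Orders/yr = 83,600/461 = 181.345; ordering cost = 181.345 × £48 = £8,704.56
Average inventory = 461/2 = 230.5; holding cost = 230.5 × £37.8 = £8,712.90
Total = £8,704.56 + £8,712.90 = £17,417.46

£17,417.46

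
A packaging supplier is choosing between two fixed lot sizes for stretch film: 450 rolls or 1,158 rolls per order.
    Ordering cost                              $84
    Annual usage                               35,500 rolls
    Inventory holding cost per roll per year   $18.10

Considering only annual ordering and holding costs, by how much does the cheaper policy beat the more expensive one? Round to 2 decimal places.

$2,355.86

Annual cost at Q: ordering D·S/Q plus holding Q·H/2.
TC(450) = (35,500/450)×84 + (450/2)×18.1 = $10,699.17
TC(1,158) = (35,500/1,158)×84 + (1,158/2)×18.1 = $13,055.03
Cheaper: Q = 450.  Difference = $2,355.86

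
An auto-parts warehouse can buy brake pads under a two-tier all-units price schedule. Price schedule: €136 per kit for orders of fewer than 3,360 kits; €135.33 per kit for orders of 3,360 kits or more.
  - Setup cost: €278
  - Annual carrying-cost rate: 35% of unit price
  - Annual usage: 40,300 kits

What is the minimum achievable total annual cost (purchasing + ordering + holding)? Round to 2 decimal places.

H₁ = 35%×€136 = €47.6000;  H₂ = 35%×€135.33 = €47.3655
EOQ₁ = √(2×40,300×278/47.6000) = 686.10  (< 3,360, feasible at tier 1)
EOQ₂ = √(2×40,300×278/47.3655) = 687.79  (< 3,360 → use Q = 3,360 at tier-2 price)
TC(tier 1 (EOQ₁), Q≈686.1) = €5,513,458.29
TC(tier 2, Q≈3,360.0) = €5,536,707.39
Minimum at tier 1 (EOQ₁): €5,513,458.29

€5,513,458.29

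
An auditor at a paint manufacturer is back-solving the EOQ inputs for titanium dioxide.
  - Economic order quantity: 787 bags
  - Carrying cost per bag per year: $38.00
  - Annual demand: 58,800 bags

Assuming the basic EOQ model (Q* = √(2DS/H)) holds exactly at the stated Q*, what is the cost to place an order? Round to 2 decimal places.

From Q* = √(2DS/H) ⇒ Q*² = 2DS/H.
S = Q²H / (2D) = 787² × 38 / (2 × 58,800) = 200.1362

$200.14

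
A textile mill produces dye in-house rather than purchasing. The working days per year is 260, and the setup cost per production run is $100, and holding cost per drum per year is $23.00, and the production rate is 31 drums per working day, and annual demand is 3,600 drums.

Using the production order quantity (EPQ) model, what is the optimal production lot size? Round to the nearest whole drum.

238 drums

Daily demand d = 3,600/260 = 13.846; p = 31; 1 − d/p = 0.55335
EPQ = √(2DS / (H(1 − d/p)))
    = √(2 × 3,600 × 100 / (23 × 0.55335)) ≈ 237.85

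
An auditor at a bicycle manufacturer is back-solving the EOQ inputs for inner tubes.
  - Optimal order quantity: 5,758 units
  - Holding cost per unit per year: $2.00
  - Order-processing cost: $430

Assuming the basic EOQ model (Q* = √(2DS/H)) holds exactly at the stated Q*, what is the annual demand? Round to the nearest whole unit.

EOQ relation: Q² = 2DS/H, so rearrange for the unknown.
D = Q²H / (2S) = 5,758² × 2 / (2 × 430) = 77,103.64

77,104 units per year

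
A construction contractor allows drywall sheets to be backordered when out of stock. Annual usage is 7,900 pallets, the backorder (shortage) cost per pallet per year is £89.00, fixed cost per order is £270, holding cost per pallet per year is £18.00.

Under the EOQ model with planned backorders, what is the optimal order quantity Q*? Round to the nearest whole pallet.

534 pallets

Basic EOQ = √(2·7,900·270/18) = 486.826
Backorder adjustment √((H+b)/b) = √((18+89)/89) = 1.0965
Q* = 486.826 × 1.0965 ≈ 533.79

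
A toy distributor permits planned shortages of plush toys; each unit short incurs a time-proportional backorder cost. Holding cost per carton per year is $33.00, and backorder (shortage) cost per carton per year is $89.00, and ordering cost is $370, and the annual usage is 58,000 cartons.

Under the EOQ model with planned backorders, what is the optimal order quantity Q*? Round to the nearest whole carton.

Basic EOQ = √(2·58,000·370/33) = 1,140.441
Backorder adjustment √((H+b)/b) = √((33+89)/89) = 1.1708
Q* = 1,140.441 × 1.1708 ≈ 1,335.24

1,335 cartons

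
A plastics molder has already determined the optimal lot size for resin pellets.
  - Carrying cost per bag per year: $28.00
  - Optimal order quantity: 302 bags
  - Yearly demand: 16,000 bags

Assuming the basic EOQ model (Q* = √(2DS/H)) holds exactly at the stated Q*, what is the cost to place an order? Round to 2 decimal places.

$79.80

EOQ relation: Q² = 2DS/H, so rearrange for the unknown.
S = Q²H / (2D) = 302² × 28 / (2 × 16,000) = 79.8035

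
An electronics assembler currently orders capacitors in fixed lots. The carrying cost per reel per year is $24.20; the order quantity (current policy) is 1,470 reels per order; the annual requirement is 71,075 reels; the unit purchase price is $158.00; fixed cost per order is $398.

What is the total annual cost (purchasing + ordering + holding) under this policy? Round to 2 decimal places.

Ordering: D/Q × S = 71,075/1,470 × $398 = $19,243.44
Holding:  Q/2 × H = 1,470/2 × $24.2 = $17,787.00
Purchase cost = D·C = 71,075 × 158 = $11,229,850.00
Total = $19,243.44 + $17,787.00 + $11,229,850.00 = $11,266,880.44

$11,266,880.44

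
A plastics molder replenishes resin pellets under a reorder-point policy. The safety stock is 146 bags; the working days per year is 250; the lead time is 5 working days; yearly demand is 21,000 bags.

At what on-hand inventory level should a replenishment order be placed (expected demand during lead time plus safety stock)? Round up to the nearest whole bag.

566 bags

Daily demand d = 21,000 / 250 = 84.000 bags/day
Demand during lead time = 84.000 × 5 = 420.00
Reorder point = 420.00 + 146 = 566.00 → round up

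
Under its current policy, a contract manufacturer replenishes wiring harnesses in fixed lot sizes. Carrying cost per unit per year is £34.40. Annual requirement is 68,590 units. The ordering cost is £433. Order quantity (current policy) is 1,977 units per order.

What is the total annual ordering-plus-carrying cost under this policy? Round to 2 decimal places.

Orders/yr = 68,590/1,977 = 34.694; ordering cost = 34.694 × £433 = £15,022.49
Average inventory = 1,977/2 = 988.5; holding cost = 988.5 × £34.4 = £34,004.40
Total = £15,022.49 + £34,004.40 = £49,026.89

£49,026.89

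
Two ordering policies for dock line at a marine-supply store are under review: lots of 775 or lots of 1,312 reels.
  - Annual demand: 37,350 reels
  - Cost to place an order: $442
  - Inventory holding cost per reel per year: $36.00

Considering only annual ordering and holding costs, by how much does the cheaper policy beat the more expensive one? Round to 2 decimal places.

$947.30

For each Q, cost = (D/Q)·S + (Q/2)·H.
TC(775) = (37,350/775)×442 + (775/2)×36 = $35,251.55
TC(1,312) = (37,350/1,312)×442 + (1,312/2)×36 = $36,198.85
Lots of 775 are cheaper by $947.30.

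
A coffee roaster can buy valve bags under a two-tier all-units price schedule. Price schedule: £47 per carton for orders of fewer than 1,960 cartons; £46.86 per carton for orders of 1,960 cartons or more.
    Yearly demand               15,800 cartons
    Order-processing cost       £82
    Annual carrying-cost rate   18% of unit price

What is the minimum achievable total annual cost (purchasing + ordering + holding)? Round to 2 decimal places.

H₁ = 18%×£47 = £8.4600;  H₂ = 18%×£46.86 = £8.4348
EOQ₁ = √(2×15,800×82/8.4600) = 553.43  (< 1,960, feasible at tier 1)
EOQ₂ = √(2×15,800×82/8.4348) = 554.26  (< 1,960 → use Q = 1,960 at tier-2 price)
TC(tier 1 (EOQ₁), Q≈553.4) = £747,282.05
TC(tier 2, Q≈1,960.0) = £749,315.12
Minimum at tier 1 (EOQ₁): £747,282.05

£747,282.05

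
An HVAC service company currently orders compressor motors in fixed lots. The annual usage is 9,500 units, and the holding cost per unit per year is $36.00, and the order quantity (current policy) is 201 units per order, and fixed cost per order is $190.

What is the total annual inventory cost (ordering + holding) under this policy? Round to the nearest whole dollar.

$12,598

Annual ordering cost = (D/Q)·S = (9,500/201) × 190 = $8,980.10
Annual holding cost  = (Q/2)·H = (201/2) × 36 = $3,618.00
Total = $8,980.10 + $3,618.00 = $12,598.10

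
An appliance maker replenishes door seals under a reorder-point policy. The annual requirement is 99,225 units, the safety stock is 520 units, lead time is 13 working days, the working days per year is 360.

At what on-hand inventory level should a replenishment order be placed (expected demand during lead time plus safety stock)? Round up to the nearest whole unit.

4,104 units

Daily demand d = 99,225 / 360 = 275.625 units/day
Demand during lead time = 275.625 × 13 = 3,583.12
Reorder point = 3,583.12 + 520 = 4,103.12 → round up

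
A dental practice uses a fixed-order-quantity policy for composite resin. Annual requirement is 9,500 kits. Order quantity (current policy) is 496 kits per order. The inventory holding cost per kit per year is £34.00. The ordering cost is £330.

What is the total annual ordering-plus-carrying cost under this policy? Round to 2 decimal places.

Annual ordering cost = (D/Q)·S = (9,500/496) × 330 = £6,320.56
Annual holding cost  = (Q/2)·H = (496/2) × 34 = £8,432.00
Total = £6,320.56 + £8,432.00 = £14,752.56

£14,752.56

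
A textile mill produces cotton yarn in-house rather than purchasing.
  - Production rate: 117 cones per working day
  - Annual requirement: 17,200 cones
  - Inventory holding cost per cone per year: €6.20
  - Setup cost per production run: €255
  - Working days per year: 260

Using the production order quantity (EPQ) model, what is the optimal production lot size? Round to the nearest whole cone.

1,804 cones

Daily demand d = 17,200/260 = 66.154; p = 117; 1 − d/p = 0.43458
EPQ = √(2DS / (H(1 − d/p)))
    = √(2 × 17,200 × 255 / (6.2 × 0.43458)) ≈ 1,804.34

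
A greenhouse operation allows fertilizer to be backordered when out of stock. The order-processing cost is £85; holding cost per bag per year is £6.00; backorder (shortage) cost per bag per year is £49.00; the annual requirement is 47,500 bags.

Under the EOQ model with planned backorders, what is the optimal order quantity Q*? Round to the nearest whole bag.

Basic EOQ = √(2·47,500·85/6) = 1,160.101
Backorder adjustment √((H+b)/b) = √((6+49)/49) = 1.0595
Q* = 1,160.101 × 1.0595 ≈ 1,229.08

1,229 bags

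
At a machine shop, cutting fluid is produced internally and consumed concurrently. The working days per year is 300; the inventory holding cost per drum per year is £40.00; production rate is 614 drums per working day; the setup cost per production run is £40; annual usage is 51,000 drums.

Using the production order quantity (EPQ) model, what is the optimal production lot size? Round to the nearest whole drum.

376 drums

Daily demand d = 51,000/300 = 170.000; p = 614; 1 − d/p = 0.72313
EPQ = √(2DS / (H(1 − d/p)))
    = √(2 × 51,000 × 40 / (40 × 0.72313)) ≈ 375.57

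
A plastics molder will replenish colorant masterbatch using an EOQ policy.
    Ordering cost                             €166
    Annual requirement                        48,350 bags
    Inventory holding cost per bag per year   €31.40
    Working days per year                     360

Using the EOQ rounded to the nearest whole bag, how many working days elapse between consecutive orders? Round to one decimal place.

5.3 days

Q* = √(2·D·S / H) = √(2·48,350·166 / 31.4) = √511,216.6 ≈ 714.99 → Q = 715 bags
Cycle time = (working days × Q)/D = (360 × 715) / 48,350 = 5.324 days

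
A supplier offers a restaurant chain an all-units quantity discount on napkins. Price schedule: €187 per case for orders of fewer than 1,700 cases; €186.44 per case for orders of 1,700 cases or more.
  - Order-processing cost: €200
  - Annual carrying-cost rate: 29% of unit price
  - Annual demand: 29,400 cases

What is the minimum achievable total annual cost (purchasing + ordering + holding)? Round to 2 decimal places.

H₁ = 29%×€187 = €54.2300;  H₂ = 29%×€186.44 = €54.0676
EOQ₁ = √(2×29,400×200/54.2300) = 465.68  (< 1,700, feasible at tier 1)
EOQ₂ = √(2×29,400×200/54.0676) = 466.37  (< 1,700 → use Q = 1,700 at tier-2 price)
TC(tier 1 (EOQ₁), Q≈465.7) = €5,523,053.61
TC(tier 2, Q≈1,700.0) = €5,530,752.28
Minimum at tier 1 (EOQ₁): €5,523,053.61

€5,523,053.61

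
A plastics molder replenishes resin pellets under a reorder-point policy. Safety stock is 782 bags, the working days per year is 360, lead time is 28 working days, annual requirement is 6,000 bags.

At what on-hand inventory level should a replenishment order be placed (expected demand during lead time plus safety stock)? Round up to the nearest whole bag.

Daily demand d = 6,000 / 360 = 16.667 bags/day
Demand during lead time = 16.667 × 28 = 466.67
Reorder point = 466.67 + 782 = 1,248.67 → round up

1,249 bags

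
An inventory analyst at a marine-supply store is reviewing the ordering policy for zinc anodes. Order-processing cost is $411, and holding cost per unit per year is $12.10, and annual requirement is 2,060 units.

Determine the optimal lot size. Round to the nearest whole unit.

Optimal lot size Q* = (2 × 2,060 × $411 / $12.1)^½ ≈ 374.09

374 units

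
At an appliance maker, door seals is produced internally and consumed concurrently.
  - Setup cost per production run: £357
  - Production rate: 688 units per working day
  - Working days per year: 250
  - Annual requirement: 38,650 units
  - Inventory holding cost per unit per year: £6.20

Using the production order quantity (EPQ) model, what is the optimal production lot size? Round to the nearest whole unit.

d = 38,650/250 = 154.6000 units/day;  effective holding cost H(1 − d/p) = 6.2·(1 − 154.6000/688) = 4.80680
Q* = √(2DS / H_eff) = √(2·38,650·357 / 4.80680) ≈ 2,396.05

2,396 units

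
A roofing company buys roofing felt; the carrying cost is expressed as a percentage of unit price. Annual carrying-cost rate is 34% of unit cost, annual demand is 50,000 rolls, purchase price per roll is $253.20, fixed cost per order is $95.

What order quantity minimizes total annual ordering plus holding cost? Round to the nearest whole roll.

332 rolls

H = i·C = 0.34 × $253.2 = $86.0880 per roll-year
EOQ = √(2DS/H) = √(2 × 50,000 × 95 / 86.088)
    = √(110,352.20) ≈ 332.19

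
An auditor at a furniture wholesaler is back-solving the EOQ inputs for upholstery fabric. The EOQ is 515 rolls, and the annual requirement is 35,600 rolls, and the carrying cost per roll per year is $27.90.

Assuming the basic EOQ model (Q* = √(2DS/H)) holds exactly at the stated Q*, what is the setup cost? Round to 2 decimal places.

EOQ relation: Q² = 2DS/H, so rearrange for the unknown.
S = Q²H / (2D) = 515² × 27.9 / (2 × 35,600) = 103.9295

$103.93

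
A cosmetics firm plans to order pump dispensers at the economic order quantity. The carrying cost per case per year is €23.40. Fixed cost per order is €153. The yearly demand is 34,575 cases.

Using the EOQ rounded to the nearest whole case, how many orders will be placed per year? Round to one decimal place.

51.5 orders per year

Optimal lot size Q* = (2 × 34,575 × €153 / €23.4)^½ ≈ 672.41 → Q = 672
N = D/Q = 34,575/672 ≈ 51.451 orders/yr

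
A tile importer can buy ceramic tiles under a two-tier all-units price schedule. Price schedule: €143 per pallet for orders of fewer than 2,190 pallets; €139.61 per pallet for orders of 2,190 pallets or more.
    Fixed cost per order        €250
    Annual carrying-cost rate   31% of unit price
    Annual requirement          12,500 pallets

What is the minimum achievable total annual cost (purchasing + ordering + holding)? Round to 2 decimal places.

€1,793,942.56

H₁ = 31%×€143 = €44.3300;  H₂ = 31%×€139.61 = €43.2791
EOQ₁ = √(2×12,500×250/44.3300) = 375.48  (< 2,190, feasible at tier 1)
EOQ₂ = √(2×12,500×250/43.2791) = 380.02  (< 2,190 → use Q = 2,190 at tier-2 price)
TC(tier 1 (EOQ₁), Q≈375.5) = €1,804,145.19
TC(tier 2, Q≈2,190.0) = €1,793,942.56
Minimum at tier 2: €1,793,942.56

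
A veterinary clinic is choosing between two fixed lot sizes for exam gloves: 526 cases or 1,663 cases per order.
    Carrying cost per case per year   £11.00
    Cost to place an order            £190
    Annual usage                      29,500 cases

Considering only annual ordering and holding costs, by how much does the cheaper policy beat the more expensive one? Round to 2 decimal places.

Annual cost at Q: ordering D·S/Q plus holding Q·H/2.
TC(526) = (29,500/526)×190 + (526/2)×11 = £13,548.89
TC(1,663) = (29,500/1,663)×190 + (1,663/2)×11 = £12,516.91
Lots of 1,663 are cheaper by £1,031.98.

£1,031.98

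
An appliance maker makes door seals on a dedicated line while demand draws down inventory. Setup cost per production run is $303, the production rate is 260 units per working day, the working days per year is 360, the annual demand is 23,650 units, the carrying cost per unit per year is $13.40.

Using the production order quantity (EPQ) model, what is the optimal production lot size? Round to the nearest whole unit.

1,196 units

Daily demand d = 23,650/360 = 65.694; p = 260; 1 − d/p = 0.74733
EPQ = √(2DS / (H(1 − d/p)))
    = √(2 × 23,650 × 303 / (13.4 × 0.74733)) ≈ 1,196.31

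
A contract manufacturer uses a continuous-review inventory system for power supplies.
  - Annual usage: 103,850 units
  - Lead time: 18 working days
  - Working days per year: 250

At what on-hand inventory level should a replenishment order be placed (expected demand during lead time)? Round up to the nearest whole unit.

7,478 units

Daily demand d = 103,850 / 250 = 415.400 units/day
Demand during lead time = 415.400 × 18 = 7,477.20
Reorder point = 7,477.20 → round up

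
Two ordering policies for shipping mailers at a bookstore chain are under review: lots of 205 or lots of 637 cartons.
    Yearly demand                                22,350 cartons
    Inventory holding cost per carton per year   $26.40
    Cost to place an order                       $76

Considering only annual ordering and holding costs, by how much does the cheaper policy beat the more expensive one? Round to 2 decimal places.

$83.11

For each Q, cost = (D/Q)·S + (Q/2)·H.
TC(205) = (22,350/205)×76 + (205/2)×26.4 = $10,991.85
TC(637) = (22,350/637)×76 + (637/2)×26.4 = $11,074.96
Lots of 205 are cheaper by $83.11.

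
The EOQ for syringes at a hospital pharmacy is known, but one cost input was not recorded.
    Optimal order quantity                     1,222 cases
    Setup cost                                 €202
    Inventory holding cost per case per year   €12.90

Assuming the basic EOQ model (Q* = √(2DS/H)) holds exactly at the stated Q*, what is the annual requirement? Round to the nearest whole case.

47,682 cases per year

EOQ relation: Q² = 2DS/H, so rearrange for the unknown.
D = Q²H / (2S) = 1,222² × 12.9 / (2 × 202) = 47,681.59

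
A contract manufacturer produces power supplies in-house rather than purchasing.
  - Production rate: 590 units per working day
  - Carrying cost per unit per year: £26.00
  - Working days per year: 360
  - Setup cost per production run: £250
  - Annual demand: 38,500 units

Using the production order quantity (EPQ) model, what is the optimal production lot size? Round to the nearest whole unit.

Daily demand d = 38,500/360 = 106.944; p = 590; 1 − d/p = 0.81874
EPQ = √(2DS / (H(1 − d/p)))
    = √(2 × 38,500 × 250 / (26 × 0.81874)) ≈ 950.95

951 units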